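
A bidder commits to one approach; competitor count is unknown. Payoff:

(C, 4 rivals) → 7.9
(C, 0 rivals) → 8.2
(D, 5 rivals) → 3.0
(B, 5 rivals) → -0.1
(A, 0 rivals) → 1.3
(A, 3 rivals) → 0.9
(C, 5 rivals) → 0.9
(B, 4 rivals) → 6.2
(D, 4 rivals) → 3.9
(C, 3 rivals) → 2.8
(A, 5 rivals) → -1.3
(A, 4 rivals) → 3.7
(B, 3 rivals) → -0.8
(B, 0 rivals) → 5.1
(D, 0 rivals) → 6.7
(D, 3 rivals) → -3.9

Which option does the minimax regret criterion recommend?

Column bests: 0 rivals=8.2, 3 rivals=2.8, 4 rivals=7.9, 5 rivals=3.0.
A regrets: 6.9, 1.9, 4.2, 4.3 → max 6.9
B regrets: 3.1, 3.6, 1.7, 3.1 → max 3.6
C regrets: 0.0, 0.0, 0.0, 2.1 → max 2.1
D regrets: 1.5, 6.7, 4.0, 0.0 → max 6.7
Smallest max regret = 2.1 → C.

C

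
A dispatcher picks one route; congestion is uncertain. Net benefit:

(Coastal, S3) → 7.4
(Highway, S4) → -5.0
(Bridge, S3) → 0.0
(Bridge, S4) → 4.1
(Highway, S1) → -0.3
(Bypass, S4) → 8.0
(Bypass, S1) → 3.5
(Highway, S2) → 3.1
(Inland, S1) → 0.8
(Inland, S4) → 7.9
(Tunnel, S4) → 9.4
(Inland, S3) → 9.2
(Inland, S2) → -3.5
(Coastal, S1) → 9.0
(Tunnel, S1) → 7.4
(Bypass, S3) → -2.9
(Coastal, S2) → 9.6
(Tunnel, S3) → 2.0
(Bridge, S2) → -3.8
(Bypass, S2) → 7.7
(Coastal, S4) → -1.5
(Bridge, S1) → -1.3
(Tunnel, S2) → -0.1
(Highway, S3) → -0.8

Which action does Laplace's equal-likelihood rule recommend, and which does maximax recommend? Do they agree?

Row averages: Tunnel=4.675, Inland=3.6, Highway=-0.75, Bridge=-0.25, Coastal=6.125, Bypass=4.075
Highest average = 6.125 → Coastal.
Row maxima: Tunnel=9.4, Inland=9.2, Highway=3.1, Bridge=4.1, Coastal=9.6, Bypass=8.0
Best best-case = 9.6 → Coastal.

laplace → Coastal; maximax → Coastal (agree)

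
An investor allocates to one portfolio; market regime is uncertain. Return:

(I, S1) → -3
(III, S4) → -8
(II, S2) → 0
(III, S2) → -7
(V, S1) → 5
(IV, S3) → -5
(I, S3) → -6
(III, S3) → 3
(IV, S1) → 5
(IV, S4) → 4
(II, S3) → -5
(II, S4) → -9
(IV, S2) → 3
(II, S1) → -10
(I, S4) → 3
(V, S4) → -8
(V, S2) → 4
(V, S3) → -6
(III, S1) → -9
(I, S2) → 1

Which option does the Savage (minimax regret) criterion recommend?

IV

Column bests: S1=5, S2=4, S3=3, S4=4.
I regrets: 8, 3, 9, 1 → max 9
II regrets: 15, 4, 8, 13 → max 15
III regrets: 14, 11, 0, 12 → max 14
IV regrets: 0, 1, 8, 0 → max 8
V regrets: 0, 0, 9, 12 → max 12
Smallest max regret = 8 → IV.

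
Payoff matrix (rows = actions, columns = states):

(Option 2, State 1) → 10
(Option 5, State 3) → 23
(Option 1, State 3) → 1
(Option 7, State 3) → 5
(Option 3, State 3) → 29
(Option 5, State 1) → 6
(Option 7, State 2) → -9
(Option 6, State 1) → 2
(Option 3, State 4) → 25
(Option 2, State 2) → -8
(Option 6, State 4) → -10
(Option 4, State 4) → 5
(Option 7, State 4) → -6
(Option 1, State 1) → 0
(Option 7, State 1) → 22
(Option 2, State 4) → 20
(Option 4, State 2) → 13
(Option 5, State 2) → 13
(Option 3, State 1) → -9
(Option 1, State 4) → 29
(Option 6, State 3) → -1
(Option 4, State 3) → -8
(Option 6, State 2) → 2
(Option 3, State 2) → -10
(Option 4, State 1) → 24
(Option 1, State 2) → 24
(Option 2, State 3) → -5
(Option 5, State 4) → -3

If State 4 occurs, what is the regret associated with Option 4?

Best payoff under State 4 is 29.
Regret = 29 − 5 = 24.

24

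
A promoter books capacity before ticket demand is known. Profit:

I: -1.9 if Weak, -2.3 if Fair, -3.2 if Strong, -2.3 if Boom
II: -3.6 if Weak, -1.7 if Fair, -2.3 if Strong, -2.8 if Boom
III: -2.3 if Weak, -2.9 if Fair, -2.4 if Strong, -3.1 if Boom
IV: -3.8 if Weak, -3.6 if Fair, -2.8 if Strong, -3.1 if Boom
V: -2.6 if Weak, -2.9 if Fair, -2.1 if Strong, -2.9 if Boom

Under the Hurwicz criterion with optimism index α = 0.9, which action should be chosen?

II

I: 0.9·(-1.9) + 0.1·(-3.2) = -2.03
II: 0.9·(-1.7) + 0.1·(-3.6) = -1.89
III: 0.9·(-2.3) + 0.1·(-3.1) = -2.38
IV: 0.9·(-2.8) + 0.1·(-3.8) = -2.9
V: 0.9·(-2.1) + 0.1·(-2.9) = -2.18
Highest Hurwicz score = -1.89 → II.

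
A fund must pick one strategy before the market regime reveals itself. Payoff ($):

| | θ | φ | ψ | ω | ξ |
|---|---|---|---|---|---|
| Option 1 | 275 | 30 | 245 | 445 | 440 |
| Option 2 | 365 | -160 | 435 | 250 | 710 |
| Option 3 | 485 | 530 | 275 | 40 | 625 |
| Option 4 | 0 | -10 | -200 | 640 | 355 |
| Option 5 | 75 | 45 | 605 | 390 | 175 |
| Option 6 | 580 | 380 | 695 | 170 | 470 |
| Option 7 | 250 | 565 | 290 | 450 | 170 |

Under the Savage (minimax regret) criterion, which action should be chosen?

Option 6

Column bests: θ=580, φ=565, ψ=695, ω=640, ξ=710.
Option 1 regrets: 305, 535, 450, 195, 270 → max 535
Option 2 regrets: 215, 725, 260, 390, 0 → max 725
Option 3 regrets: 95, 35, 420, 600, 85 → max 600
Option 4 regrets: 580, 575, 895, 0, 355 → max 895
Option 5 regrets: 505, 520, 90, 250, 535 → max 535
Option 6 regrets: 0, 185, 0, 470, 240 → max 470
Option 7 regrets: 330, 0, 405, 190, 540 → max 540
Smallest max regret = 470 → Option 6.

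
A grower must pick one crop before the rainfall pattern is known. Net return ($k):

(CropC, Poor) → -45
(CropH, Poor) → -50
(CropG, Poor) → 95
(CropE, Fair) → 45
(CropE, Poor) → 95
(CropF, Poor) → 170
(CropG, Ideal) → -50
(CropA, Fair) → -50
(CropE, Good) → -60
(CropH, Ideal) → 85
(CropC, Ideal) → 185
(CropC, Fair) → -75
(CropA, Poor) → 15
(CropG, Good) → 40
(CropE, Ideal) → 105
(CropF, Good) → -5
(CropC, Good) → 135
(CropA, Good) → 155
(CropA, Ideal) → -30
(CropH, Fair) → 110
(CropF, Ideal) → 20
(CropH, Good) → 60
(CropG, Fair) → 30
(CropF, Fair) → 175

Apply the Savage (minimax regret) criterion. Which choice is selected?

CropF

Column bests: Poor=170, Fair=175, Good=155, Ideal=185.
CropF regrets: 0, 0, 160, 165 → max 165
CropC regrets: 215, 250, 20, 0 → max 250
CropG regrets: 75, 145, 115, 235 → max 235
CropA regrets: 155, 225, 0, 215 → max 225
CropE regrets: 75, 130, 215, 80 → max 215
CropH regrets: 220, 65, 95, 100 → max 220
Smallest max regret = 165 → CropF.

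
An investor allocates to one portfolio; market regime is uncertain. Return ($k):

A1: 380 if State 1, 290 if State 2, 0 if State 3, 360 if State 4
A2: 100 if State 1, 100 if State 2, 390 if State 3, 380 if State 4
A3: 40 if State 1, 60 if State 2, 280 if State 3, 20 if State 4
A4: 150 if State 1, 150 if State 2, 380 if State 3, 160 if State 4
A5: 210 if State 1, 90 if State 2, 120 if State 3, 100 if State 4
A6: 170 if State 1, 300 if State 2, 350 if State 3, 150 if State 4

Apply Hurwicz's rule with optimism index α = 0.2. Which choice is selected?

A1: 0.2·380 + 0.8·0 = 76
A2: 0.2·390 + 0.8·100 = 158
A3: 0.2·280 + 0.8·20 = 72
A4: 0.2·380 + 0.8·150 = 196
A5: 0.2·210 + 0.8·90 = 114
A6: 0.2·350 + 0.8·150 = 190
Highest Hurwicz score = 196 → A4.

A4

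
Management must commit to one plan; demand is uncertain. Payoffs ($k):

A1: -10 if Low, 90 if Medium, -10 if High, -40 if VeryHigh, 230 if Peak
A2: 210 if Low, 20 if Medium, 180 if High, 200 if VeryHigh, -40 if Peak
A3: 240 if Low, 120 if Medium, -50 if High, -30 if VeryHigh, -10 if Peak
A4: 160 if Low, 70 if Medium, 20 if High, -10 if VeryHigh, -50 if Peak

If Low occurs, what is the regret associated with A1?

Best payoff under Low is 240.
Regret = 240 − (-10) = 250.

250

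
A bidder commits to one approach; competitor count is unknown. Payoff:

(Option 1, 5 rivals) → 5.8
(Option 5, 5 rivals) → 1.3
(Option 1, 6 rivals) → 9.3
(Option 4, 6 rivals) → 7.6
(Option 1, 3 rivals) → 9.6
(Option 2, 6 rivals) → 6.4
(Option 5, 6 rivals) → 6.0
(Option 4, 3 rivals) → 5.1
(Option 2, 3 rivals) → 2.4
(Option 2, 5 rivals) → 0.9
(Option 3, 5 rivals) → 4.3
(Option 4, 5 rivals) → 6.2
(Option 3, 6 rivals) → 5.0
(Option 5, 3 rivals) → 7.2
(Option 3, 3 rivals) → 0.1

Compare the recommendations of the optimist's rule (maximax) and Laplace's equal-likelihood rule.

Row maxima: Option 1=9.6, Option 2=6.4, Option 3=5.0, Option 4=7.6, Option 5=7.2
Best best-case = 9.6 → Option 1.
Row averages: Option 1=247/30, Option 2=97/30, Option 3=47/15, Option 4=6.3, Option 5=29/6
Highest average = 247/30 → Option 1.

maximax → Option 1; laplace → Option 1 (agree)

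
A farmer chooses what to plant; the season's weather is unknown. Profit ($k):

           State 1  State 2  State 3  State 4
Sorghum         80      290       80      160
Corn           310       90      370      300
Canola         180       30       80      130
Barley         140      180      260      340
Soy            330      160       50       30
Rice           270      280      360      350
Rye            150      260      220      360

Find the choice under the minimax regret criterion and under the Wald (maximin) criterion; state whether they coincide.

minimax regret → Rice; maximin → Rice (agree)

Column bests: State 1=330, State 2=290, State 3=370, State 4=360.
Sorghum regrets: 250, 0, 290, 200 → max 290
Corn regrets: 20, 200, 0, 60 → max 200
Canola regrets: 150, 260, 290, 230 → max 290
Barley regrets: 190, 110, 110, 20 → max 190
Soy regrets: 0, 130, 320, 330 → max 330
Rice regrets: 60, 10, 10, 10 → max 60
Rye regrets: 180, 30, 150, 0 → max 180
Smallest max regret = 60 → Rice.
Row minima: Sorghum=80, Corn=90, Canola=30, Barley=140, Soy=30, Rice=270, Rye=150
Best worst-case = 270 → Rice.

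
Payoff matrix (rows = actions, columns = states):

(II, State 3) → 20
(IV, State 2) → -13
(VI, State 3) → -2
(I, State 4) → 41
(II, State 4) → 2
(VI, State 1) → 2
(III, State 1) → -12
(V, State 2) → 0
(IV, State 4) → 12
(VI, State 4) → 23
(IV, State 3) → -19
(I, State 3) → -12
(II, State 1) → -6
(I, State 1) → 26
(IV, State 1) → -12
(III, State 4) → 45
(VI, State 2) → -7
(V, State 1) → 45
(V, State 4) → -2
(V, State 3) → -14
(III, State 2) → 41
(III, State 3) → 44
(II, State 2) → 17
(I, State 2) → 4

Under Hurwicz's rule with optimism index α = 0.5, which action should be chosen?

III

I: 0.5·41 + 0.5·(-12) = 14.5
II: 0.5·20 + 0.5·(-6) = 7
III: 0.5·45 + 0.5·(-12) = 16.5
IV: 0.5·12 + 0.5·(-19) = -3.5
V: 0.5·45 + 0.5·(-14) = 15.5
VI: 0.5·23 + 0.5·(-7) = 8
Highest Hurwicz score = 16.5 → III.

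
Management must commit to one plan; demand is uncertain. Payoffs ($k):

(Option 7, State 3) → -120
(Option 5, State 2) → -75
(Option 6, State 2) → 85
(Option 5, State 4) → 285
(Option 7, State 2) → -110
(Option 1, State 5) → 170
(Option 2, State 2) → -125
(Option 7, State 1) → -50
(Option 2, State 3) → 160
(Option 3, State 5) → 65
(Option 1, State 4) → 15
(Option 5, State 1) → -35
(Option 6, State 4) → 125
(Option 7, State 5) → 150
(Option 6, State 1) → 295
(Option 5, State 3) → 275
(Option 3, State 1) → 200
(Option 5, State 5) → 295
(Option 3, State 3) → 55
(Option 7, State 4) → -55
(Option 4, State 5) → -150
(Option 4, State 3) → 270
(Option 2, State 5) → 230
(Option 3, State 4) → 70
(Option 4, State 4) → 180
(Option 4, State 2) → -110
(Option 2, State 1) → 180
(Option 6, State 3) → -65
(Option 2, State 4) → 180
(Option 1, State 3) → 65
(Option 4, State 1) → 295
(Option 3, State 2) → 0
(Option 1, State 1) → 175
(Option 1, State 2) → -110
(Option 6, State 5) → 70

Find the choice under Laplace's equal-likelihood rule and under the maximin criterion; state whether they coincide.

laplace → Option 5; maximin → Option 3 (disagree)

Row averages: Option 1=63, Option 2=125, Option 3=78, Option 4=97, Option 5=149, Option 6=102, Option 7=-37
Highest average = 149 → Option 5.
Row minima: Option 1=-110, Option 2=-125, Option 3=0, Option 4=-150, Option 5=-75, Option 6=-65, Option 7=-120
Best worst-case = 0 → Option 3.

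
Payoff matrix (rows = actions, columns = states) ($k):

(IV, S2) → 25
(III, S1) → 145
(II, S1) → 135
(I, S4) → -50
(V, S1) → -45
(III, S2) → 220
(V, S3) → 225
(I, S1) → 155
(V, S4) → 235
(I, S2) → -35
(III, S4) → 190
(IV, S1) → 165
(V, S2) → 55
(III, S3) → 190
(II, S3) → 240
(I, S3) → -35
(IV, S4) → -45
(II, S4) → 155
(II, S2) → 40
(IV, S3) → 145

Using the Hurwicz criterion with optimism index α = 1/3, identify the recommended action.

I: 1/3·155 + 2/3·(-50) = 55/3
II: 1/3·240 + 2/3·40 = 320/3
III: 1/3·220 + 2/3·145 = 170
IV: 1/3·165 + 2/3·(-45) = 25
V: 1/3·235 + 2/3·(-45) = 145/3
Highest Hurwicz score = 170 → III.

III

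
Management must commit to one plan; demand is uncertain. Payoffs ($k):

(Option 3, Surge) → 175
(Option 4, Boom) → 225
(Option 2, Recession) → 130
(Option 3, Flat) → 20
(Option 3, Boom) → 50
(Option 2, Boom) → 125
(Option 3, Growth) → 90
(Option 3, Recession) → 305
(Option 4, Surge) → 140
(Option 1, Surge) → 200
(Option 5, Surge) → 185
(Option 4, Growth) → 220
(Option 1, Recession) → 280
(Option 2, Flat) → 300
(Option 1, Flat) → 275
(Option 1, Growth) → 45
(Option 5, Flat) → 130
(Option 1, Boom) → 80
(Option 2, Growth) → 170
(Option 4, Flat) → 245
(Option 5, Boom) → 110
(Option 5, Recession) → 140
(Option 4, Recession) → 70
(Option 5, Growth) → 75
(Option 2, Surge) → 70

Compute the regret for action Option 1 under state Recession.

25

Best payoff under Recession is 305.
Regret = 305 − 280 = 25.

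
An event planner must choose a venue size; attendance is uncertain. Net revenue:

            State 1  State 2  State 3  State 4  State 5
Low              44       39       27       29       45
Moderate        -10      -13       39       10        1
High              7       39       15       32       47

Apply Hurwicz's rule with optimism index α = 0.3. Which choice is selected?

Low

Low: 0.3·45 + 0.7·27 = 32.4
Moderate: 0.3·39 + 0.7·(-13) = 2.6
High: 0.3·47 + 0.7·7 = 19
Highest Hurwicz score = 32.4 → Low.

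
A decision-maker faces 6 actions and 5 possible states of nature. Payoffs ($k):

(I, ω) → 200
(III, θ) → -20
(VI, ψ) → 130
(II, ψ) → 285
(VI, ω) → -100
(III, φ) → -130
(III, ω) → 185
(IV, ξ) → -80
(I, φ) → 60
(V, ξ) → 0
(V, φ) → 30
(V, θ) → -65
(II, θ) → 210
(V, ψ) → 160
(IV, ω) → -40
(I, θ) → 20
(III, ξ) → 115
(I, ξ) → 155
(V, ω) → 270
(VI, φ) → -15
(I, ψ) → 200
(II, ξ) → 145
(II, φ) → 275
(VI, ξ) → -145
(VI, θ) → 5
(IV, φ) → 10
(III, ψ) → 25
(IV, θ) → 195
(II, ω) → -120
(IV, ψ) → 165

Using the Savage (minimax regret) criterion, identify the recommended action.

I

Column bests: θ=210, φ=275, ψ=285, ω=270, ξ=155.
I regrets: 190, 215, 85, 70, 0 → max 215
II regrets: 0, 0, 0, 390, 10 → max 390
III regrets: 230, 405, 260, 85, 40 → max 405
IV regrets: 15, 265, 120, 310, 235 → max 310
V regrets: 275, 245, 125, 0, 155 → max 275
VI regrets: 205, 290, 155, 370, 300 → max 370
Smallest max regret = 215 → I.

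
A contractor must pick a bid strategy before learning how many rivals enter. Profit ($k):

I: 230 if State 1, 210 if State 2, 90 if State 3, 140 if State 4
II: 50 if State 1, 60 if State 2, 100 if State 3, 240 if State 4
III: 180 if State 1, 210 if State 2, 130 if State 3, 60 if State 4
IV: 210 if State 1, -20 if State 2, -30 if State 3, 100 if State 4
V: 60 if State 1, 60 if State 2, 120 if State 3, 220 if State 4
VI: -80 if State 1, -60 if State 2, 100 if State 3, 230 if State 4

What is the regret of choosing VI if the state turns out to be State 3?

30

Best payoff under State 3 is 130.
Regret = 130 − 100 = 30.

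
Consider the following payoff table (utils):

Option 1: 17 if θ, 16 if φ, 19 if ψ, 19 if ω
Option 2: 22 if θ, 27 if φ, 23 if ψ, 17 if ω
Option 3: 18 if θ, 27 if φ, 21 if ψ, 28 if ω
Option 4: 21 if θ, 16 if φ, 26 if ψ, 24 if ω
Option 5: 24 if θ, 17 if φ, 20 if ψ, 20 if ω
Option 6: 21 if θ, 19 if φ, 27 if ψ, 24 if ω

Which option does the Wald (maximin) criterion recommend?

Option 6

Row minima: Option 1=16, Option 2=17, Option 3=18, Option 4=16, Option 5=17, Option 6=19
Best worst-case = 19 → Option 6.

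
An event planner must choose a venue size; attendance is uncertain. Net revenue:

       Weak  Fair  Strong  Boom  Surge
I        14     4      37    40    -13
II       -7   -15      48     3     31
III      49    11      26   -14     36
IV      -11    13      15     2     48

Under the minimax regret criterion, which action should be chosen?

Column bests: Weak=49, Fair=13, Strong=48, Boom=40, Surge=48.
I regrets: 35, 9, 11, 0, 61 → max 61
II regrets: 56, 28, 0, 37, 17 → max 56
III regrets: 0, 2, 22, 54, 12 → max 54
IV regrets: 60, 0, 33, 38, 0 → max 60
Smallest max regret = 54 → III.

III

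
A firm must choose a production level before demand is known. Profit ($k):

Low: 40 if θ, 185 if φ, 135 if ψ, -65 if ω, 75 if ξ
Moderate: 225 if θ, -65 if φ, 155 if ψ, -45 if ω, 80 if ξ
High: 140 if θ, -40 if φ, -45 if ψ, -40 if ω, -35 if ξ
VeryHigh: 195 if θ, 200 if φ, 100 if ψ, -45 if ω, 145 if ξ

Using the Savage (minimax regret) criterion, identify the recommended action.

Column bests: θ=225, φ=200, ψ=155, ω=-40, ξ=145.
Low regrets: 185, 15, 20, 25, 70 → max 185
Moderate regrets: 0, 265, 0, 5, 65 → max 265
High regrets: 85, 240, 200, 0, 180 → max 240
VeryHigh regrets: 30, 0, 55, 5, 0 → max 55
Smallest max regret = 55 → VeryHigh.

VeryHigh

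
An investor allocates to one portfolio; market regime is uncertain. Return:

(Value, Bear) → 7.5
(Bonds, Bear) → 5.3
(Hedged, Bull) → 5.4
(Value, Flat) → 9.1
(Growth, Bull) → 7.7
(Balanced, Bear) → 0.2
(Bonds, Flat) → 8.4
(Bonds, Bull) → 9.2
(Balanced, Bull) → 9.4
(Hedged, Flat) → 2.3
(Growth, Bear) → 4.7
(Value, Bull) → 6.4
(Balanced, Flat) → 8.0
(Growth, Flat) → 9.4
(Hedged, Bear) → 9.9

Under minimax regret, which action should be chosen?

Value

Column bests: Bear=9.9, Flat=9.4, Bull=9.4.
Balanced regrets: 9.7, 1.4, 0.0 → max 9.7
Value regrets: 2.4, 0.3, 3.0 → max 3.0
Growth regrets: 5.2, 0.0, 1.7 → max 5.2
Hedged regrets: 0.0, 7.1, 4.0 → max 7.1
Bonds regrets: 4.6, 1.0, 0.2 → max 4.6
Smallest max regret = 3.0 → Value.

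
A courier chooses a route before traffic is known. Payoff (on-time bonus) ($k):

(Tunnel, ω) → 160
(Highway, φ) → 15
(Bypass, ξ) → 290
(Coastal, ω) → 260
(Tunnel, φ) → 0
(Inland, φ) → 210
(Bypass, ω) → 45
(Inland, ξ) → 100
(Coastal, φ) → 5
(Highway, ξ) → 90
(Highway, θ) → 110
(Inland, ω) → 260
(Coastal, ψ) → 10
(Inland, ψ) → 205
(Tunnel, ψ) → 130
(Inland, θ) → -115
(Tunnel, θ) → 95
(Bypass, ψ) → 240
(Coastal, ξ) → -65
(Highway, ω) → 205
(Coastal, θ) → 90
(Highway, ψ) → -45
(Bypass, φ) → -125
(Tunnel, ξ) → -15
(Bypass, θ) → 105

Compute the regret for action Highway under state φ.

Best payoff under φ is 210.
Regret = 210 − 15 = 195.

195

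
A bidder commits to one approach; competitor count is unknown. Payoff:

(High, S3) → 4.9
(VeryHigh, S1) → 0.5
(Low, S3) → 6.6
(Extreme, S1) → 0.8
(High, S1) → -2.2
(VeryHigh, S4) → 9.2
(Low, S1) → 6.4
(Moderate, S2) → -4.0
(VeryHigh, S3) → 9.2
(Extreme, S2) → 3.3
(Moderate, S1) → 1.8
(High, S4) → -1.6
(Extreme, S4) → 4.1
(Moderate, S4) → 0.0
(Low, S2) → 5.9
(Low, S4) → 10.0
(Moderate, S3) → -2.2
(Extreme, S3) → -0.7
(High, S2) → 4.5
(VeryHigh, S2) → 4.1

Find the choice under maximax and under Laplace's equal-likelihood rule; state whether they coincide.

maximax → Low; laplace → Low (agree)

Row maxima: Low=10.0, Moderate=1.8, High=4.9, VeryHigh=9.2, Extreme=4.1
Best best-case = 10.0 → Low.
Row averages: Low=7.225, Moderate=-1.1, High=1.4, VeryHigh=5.75, Extreme=1.875
Highest average = 7.225 → Low.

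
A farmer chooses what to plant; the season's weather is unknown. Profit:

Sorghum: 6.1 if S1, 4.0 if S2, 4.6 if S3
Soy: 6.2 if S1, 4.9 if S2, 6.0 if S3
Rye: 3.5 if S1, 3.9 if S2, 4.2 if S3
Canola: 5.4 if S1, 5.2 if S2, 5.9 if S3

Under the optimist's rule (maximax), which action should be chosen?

Row maxima: Sorghum=6.1, Soy=6.2, Rye=4.2, Canola=5.9
Best best-case = 6.2 → Soy.

Soy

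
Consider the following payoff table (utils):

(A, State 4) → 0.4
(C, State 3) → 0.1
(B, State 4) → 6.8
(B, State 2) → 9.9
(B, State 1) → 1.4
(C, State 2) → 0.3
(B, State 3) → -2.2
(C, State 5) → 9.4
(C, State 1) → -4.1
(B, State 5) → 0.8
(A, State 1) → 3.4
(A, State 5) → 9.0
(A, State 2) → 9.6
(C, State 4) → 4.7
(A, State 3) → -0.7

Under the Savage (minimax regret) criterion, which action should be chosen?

Column bests: State 1=3.4, State 2=9.9, State 3=0.1, State 4=6.8, State 5=9.4.
A regrets: 0.0, 0.3, 0.8, 6.4, 0.4 → max 6.4
B regrets: 2.0, 0.0, 2.3, 0.0, 8.6 → max 8.6
C regrets: 7.5, 9.6, 0.0, 2.1, 0.0 → max 9.6
Smallest max regret = 6.4 → A.

A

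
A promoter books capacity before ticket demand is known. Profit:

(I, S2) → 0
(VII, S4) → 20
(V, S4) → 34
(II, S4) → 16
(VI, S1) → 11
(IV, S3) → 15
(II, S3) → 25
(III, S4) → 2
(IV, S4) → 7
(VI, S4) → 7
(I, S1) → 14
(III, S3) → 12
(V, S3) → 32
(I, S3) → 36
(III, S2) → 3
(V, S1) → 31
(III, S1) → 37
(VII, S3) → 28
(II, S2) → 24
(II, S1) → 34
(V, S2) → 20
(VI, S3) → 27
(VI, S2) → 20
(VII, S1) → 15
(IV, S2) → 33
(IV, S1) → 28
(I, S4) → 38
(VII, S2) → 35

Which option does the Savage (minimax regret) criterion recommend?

Column bests: S1=37, S2=35, S3=36, S4=38.
I regrets: 23, 35, 0, 0 → max 35
II regrets: 3, 11, 11, 22 → max 22
III regrets: 0, 32, 24, 36 → max 36
IV regrets: 9, 2, 21, 31 → max 31
V regrets: 6, 15, 4, 4 → max 15
VI regrets: 26, 15, 9, 31 → max 31
VII regrets: 22, 0, 8, 18 → max 22
Smallest max regret = 15 → V.

V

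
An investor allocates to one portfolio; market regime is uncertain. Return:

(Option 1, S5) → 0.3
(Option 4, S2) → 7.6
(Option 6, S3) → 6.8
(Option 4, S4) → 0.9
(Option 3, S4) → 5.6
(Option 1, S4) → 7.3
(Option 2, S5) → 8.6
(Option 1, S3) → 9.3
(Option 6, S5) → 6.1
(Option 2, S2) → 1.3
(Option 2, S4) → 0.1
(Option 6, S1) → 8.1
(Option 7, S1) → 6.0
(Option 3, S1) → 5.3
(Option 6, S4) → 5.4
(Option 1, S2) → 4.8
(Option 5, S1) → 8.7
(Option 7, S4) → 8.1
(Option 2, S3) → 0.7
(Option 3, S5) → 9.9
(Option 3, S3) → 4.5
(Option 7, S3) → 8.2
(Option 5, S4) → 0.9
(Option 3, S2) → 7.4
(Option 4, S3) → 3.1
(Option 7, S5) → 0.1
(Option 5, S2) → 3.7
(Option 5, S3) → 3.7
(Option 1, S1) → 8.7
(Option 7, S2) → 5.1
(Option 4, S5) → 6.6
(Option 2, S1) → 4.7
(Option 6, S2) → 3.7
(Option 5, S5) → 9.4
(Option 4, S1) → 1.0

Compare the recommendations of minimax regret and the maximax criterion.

minimax regret → Option 6; maximax → Option 3 (disagree)

Column bests: S1=8.7, S2=7.6, S3=9.3, S4=8.1, S5=9.9.
Option 1 regrets: 0.0, 2.8, 0.0, 0.8, 9.6 → max 9.6
Option 2 regrets: 4.0, 6.3, 8.6, 8.0, 1.3 → max 8.6
Option 3 regrets: 3.4, 0.2, 4.8, 2.5, 0.0 → max 4.8
Option 4 regrets: 7.7, 0.0, 6.2, 7.2, 3.3 → max 7.7
Option 5 regrets: 0.0, 3.9, 5.6, 7.2, 0.5 → max 7.2
Option 6 regrets: 0.6, 3.9, 2.5, 2.7, 3.8 → max 3.9
Option 7 regrets: 2.7, 2.5, 1.1, 0.0, 9.8 → max 9.8
Smallest max regret = 3.9 → Option 6.
Row maxima: Option 1=9.3, Option 2=8.6, Option 3=9.9, Option 4=7.6, Option 5=9.4, Option 6=8.1, Option 7=8.2
Best best-case = 9.9 → Option 3.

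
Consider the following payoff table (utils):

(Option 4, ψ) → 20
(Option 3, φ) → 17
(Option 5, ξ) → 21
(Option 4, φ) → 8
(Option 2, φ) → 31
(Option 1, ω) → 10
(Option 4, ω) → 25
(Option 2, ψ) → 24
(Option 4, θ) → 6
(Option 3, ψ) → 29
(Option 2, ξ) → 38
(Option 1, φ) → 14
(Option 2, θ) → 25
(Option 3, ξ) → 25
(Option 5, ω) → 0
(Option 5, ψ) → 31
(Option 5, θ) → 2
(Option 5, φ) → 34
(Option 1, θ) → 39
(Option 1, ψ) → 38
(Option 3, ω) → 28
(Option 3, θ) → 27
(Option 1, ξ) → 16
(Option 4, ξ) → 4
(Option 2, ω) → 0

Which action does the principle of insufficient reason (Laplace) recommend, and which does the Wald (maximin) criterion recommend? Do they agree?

laplace → Option 3; maximin → Option 3 (agree)

Row averages: Option 1=23.4, Option 2=23.6, Option 3=25.2, Option 4=12.6, Option 5=17.6
Highest average = 25.2 → Option 3.
Row minima: Option 1=10, Option 2=0, Option 3=17, Option 4=4, Option 5=0
Best worst-case = 17 → Option 3.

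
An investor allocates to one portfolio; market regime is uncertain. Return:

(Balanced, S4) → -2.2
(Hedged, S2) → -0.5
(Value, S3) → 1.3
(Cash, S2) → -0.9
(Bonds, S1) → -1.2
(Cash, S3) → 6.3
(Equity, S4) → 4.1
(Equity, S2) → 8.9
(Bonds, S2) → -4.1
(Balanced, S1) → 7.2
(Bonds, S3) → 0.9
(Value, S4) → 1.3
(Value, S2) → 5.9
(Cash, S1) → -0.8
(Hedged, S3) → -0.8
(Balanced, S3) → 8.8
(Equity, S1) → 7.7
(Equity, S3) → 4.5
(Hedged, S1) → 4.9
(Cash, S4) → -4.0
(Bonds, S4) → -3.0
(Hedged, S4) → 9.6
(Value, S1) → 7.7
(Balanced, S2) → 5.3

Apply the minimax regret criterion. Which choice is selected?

Column bests: S1=7.7, S2=8.9, S3=8.8, S4=9.6.
Bonds regrets: 8.9, 13.0, 7.9, 12.6 → max 13.0
Hedged regrets: 2.8, 9.4, 9.6, 0.0 → max 9.6
Equity regrets: 0.0, 0.0, 4.3, 5.5 → max 5.5
Cash regrets: 8.5, 9.8, 2.5, 13.6 → max 13.6
Value regrets: 0.0, 3.0, 7.5, 8.3 → max 8.3
Balanced regrets: 0.5, 3.6, 0.0, 11.8 → max 11.8
Smallest max regret = 5.5 → Equity.

Equity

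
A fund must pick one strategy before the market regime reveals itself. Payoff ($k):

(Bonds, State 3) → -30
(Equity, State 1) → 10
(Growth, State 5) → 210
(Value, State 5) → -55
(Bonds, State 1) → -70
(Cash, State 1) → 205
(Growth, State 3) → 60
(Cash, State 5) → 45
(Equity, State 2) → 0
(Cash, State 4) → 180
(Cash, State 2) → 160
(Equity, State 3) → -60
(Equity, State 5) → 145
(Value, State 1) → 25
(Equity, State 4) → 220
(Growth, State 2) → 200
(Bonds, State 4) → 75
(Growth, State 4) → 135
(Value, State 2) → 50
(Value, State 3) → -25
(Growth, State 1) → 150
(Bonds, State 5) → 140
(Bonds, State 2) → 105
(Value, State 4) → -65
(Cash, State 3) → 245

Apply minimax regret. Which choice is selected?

Column bests: State 1=205, State 2=200, State 3=245, State 4=220, State 5=210.
Equity regrets: 195, 200, 305, 0, 65 → max 305
Value regrets: 180, 150, 270, 285, 265 → max 285
Bonds regrets: 275, 95, 275, 145, 70 → max 275
Growth regrets: 55, 0, 185, 85, 0 → max 185
Cash regrets: 0, 40, 0, 40, 165 → max 165
Smallest max regret = 165 → Cash.

Cash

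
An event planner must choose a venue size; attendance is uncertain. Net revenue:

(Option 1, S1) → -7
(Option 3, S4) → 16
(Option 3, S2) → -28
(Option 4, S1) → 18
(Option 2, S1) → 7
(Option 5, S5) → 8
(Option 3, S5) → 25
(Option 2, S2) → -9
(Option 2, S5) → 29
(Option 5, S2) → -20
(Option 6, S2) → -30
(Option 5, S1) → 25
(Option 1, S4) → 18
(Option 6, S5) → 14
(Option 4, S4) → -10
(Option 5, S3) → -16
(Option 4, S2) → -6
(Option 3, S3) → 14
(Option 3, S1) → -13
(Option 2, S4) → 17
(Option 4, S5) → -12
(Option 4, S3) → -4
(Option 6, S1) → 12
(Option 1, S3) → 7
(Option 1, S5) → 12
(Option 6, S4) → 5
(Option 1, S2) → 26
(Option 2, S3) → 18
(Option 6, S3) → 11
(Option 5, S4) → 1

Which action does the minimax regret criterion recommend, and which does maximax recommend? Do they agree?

minimax regret → Option 1; maximax → Option 2 (disagree)

Column bests: S1=25, S2=26, S3=18, S4=18, S5=29.
Option 1 regrets: 32, 0, 11, 0, 17 → max 32
Option 2 regrets: 18, 35, 0, 1, 0 → max 35
Option 3 regrets: 38, 54, 4, 2, 4 → max 54
Option 4 regrets: 7, 32, 22, 28, 41 → max 41
Option 5 regrets: 0, 46, 34, 17, 21 → max 46
Option 6 regrets: 13, 56, 7, 13, 15 → max 56
Smallest max regret = 32 → Option 1.
Row maxima: Option 1=26, Option 2=29, Option 3=25, Option 4=18, Option 5=25, Option 6=14
Best best-case = 29 → Option 2.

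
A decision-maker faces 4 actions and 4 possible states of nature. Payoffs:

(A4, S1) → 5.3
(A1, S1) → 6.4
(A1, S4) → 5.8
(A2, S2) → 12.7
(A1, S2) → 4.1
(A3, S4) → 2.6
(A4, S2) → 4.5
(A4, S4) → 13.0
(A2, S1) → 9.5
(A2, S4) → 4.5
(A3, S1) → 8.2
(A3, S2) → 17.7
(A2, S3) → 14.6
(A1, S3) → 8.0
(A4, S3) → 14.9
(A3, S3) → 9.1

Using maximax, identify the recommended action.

Row maxima: A1=8.0, A2=14.6, A3=17.7, A4=14.9
Best best-case = 17.7 → A3.

A3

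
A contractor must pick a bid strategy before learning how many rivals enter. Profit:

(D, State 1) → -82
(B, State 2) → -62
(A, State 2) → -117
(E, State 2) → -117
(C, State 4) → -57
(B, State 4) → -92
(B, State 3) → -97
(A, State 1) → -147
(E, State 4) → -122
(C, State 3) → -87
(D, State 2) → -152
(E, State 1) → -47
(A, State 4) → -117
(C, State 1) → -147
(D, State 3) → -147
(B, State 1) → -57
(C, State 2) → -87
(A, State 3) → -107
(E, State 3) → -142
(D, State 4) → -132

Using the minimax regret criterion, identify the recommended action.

Column bests: State 1=-47, State 2=-62, State 3=-87, State 4=-57.
A regrets: 100, 55, 20, 60 → max 100
B regrets: 10, 0, 10, 35 → max 35
C regrets: 100, 25, 0, 0 → max 100
D regrets: 35, 90, 60, 75 → max 90
E regrets: 0, 55, 55, 65 → max 65
Smallest max regret = 35 → B.

B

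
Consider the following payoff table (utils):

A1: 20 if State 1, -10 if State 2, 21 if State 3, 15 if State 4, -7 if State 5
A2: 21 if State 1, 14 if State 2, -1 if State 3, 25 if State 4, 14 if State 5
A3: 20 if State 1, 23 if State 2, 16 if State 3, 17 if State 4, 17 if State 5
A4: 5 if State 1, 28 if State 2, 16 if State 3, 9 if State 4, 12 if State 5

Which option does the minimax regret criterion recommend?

Column bests: State 1=21, State 2=28, State 3=21, State 4=25, State 5=17.
A1 regrets: 1, 38, 0, 10, 24 → max 38
A2 regrets: 0, 14, 22, 0, 3 → max 22
A3 regrets: 1, 5, 5, 8, 0 → max 8
A4 regrets: 16, 0, 5, 16, 5 → max 16
Smallest max regret = 8 → A3.

A3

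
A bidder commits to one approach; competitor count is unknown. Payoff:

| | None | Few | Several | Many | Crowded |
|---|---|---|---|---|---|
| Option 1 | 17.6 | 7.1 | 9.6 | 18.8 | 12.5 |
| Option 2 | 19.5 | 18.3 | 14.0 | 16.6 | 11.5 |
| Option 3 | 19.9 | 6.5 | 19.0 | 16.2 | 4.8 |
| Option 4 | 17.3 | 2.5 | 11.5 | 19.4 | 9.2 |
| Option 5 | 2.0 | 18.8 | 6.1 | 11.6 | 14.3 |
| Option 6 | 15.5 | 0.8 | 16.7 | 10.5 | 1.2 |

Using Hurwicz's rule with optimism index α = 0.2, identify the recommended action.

Option 1: 0.2·18.8 + 0.8·7.1 = 9.44
Option 2: 0.2·19.5 + 0.8·11.5 = 13.1
Option 3: 0.2·19.9 + 0.8·4.8 = 7.82
Option 4: 0.2·19.4 + 0.8·2.5 = 5.88
Option 5: 0.2·18.8 + 0.8·2.0 = 5.36
Option 6: 0.2·16.7 + 0.8·0.8 = 3.98
Highest Hurwicz score = 13.1 → Option 2.

Option 2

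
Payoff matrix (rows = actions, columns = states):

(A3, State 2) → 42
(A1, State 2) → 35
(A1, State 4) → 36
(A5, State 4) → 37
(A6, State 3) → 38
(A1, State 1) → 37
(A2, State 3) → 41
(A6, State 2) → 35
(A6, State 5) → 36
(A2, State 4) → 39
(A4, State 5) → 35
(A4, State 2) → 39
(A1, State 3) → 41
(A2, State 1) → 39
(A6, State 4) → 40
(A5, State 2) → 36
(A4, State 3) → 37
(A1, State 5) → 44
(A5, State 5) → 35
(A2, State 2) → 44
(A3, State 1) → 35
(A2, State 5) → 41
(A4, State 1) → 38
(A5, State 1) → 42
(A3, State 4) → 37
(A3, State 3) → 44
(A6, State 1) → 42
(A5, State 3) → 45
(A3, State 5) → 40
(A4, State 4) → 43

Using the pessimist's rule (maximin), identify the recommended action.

Row minima: A1=35, A2=39, A3=35, A4=35, A5=35, A6=35
Best worst-case = 39 → A2.

A2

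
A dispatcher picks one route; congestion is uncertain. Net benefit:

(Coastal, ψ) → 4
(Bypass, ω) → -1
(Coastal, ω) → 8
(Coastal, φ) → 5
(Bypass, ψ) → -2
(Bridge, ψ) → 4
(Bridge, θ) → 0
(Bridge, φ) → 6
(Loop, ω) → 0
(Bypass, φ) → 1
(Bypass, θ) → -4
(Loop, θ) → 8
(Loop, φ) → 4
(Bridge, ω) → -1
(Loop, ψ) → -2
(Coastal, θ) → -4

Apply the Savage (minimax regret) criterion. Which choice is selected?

Loop

Column bests: θ=8, φ=6, ψ=4, ω=8.
Loop regrets: 0, 2, 6, 8 → max 8
Bypass regrets: 12, 5, 6, 9 → max 12
Bridge regrets: 8, 0, 0, 9 → max 9
Coastal regrets: 12, 1, 0, 0 → max 12
Smallest max regret = 8 → Loop.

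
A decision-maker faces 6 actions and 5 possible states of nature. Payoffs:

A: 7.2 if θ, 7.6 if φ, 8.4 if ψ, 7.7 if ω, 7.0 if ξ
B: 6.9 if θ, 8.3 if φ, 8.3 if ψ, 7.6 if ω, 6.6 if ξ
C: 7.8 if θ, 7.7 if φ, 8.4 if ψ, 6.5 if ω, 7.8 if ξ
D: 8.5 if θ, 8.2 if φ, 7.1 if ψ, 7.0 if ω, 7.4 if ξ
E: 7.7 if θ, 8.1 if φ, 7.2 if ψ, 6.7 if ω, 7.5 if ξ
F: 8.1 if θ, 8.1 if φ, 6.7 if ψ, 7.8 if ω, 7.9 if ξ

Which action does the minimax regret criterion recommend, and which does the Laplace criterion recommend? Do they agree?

Column bests: θ=8.5, φ=8.3, ψ=8.4, ω=7.8, ξ=7.9.
A regrets: 1.3, 0.7, 0.0, 0.1, 0.9 → max 1.3
B regrets: 1.6, 0.0, 0.1, 0.2, 1.3 → max 1.6
C regrets: 0.7, 0.6, 0.0, 1.3, 0.1 → max 1.3
D regrets: 0.0, 0.1, 1.3, 0.8, 0.5 → max 1.3
E regrets: 0.8, 0.2, 1.2, 1.1, 0.4 → max 1.2
F regrets: 0.4, 0.2, 1.7, 0.0, 0.0 → max 1.7
Smallest max regret = 1.2 → E.
Row averages: A=7.58, B=7.54, C=7.64, D=7.64, E=7.44, F=7.72
Highest average = 7.72 → F.

minimax regret → E; laplace → F (disagree)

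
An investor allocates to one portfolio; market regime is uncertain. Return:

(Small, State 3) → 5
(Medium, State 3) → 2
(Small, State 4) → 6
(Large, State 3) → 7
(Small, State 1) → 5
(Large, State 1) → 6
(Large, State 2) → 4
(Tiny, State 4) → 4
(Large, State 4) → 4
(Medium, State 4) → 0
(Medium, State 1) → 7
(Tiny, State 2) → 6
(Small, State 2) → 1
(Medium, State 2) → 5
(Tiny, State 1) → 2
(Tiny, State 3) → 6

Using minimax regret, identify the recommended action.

Large

Column bests: State 1=7, State 2=6, State 3=7, State 4=6.
Tiny regrets: 5, 0, 1, 2 → max 5
Small regrets: 2, 5, 2, 0 → max 5
Medium regrets: 0, 1, 5, 6 → max 6
Large regrets: 1, 2, 0, 2 → max 2
Smallest max regret = 2 → Large.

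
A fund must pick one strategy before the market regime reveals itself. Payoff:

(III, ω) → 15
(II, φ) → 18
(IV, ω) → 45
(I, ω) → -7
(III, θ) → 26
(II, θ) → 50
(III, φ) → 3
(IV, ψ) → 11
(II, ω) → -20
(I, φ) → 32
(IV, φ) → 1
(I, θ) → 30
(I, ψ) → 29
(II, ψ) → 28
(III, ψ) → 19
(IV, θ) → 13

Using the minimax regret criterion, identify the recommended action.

III

Column bests: θ=50, φ=32, ψ=29, ω=45.
I regrets: 20, 0, 0, 52 → max 52
II regrets: 0, 14, 1, 65 → max 65
III regrets: 24, 29, 10, 30 → max 30
IV regrets: 37, 31, 18, 0 → max 37
Smallest max regret = 30 → III.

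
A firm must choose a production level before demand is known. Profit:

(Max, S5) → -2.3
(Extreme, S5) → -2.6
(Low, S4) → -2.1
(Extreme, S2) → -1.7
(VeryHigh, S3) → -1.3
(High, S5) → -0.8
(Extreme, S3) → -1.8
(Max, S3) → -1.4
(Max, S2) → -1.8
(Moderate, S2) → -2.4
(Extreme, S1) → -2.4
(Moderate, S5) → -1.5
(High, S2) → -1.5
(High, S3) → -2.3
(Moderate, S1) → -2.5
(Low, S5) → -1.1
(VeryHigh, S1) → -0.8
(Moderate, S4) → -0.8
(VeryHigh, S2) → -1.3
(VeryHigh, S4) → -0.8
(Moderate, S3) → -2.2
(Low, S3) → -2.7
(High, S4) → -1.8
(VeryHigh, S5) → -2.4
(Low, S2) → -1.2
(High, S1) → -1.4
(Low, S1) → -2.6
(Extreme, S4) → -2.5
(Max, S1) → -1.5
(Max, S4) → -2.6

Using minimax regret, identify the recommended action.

High

Column bests: S1=-0.8, S2=-1.2, S3=-1.3, S4=-0.8, S5=-0.8.
Low regrets: 1.8, 0.0, 1.4, 1.3, 0.3 → max 1.8
Moderate regrets: 1.7, 1.2, 0.9, 0.0, 0.7 → max 1.7
High regrets: 0.6, 0.3, 1.0, 1.0, 0.0 → max 1.0
VeryHigh regrets: 0.0, 0.1, 0.0, 0.0, 1.6 → max 1.6
Extreme regrets: 1.6, 0.5, 0.5, 1.7, 1.8 → max 1.8
Max regrets: 0.7, 0.6, 0.1, 1.8, 1.5 → max 1.8
Smallest max regret = 1.0 → High.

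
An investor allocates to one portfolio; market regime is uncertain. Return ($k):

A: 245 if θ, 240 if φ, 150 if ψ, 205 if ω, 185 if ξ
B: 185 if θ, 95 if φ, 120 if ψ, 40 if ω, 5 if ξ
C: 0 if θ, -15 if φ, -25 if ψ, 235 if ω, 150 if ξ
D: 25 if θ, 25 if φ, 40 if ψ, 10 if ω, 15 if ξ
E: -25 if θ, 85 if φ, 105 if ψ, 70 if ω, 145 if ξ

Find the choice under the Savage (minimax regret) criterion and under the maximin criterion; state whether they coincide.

Column bests: θ=245, φ=240, ψ=150, ω=235, ξ=185.
A regrets: 0, 0, 0, 30, 0 → max 30
B regrets: 60, 145, 30, 195, 180 → max 195
C regrets: 245, 255, 175, 0, 35 → max 255
D regrets: 220, 215, 110, 225, 170 → max 225
E regrets: 270, 155, 45, 165, 40 → max 270
Smallest max regret = 30 → A.
Row minima: A=150, B=5, C=-25, D=10, E=-25
Best worst-case = 150 → A.

minimax regret → A; maximin → A (agree)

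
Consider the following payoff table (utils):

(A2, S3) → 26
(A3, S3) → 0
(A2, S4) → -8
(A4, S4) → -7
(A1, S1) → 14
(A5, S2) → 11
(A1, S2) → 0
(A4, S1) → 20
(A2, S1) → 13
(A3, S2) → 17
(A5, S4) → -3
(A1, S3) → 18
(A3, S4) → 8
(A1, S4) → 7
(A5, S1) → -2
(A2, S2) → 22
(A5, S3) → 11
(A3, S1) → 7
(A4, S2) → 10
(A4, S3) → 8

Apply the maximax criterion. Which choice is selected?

Row maxima: A1=18, A2=26, A3=17, A4=20, A5=11
Best best-case = 26 → A2.

A2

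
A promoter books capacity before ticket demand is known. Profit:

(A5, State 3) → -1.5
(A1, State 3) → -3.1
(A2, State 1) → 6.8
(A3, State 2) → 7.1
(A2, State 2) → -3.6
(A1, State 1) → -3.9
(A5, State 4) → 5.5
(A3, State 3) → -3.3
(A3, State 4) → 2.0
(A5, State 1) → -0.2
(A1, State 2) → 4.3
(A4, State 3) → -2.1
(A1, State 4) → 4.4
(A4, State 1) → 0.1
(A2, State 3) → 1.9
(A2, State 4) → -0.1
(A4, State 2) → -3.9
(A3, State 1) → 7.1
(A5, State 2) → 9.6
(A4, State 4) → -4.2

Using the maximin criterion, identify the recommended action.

A5

Row minima: A1=-3.9, A2=-3.6, A3=-3.3, A4=-4.2, A5=-1.5
Best worst-case = -1.5 → A5.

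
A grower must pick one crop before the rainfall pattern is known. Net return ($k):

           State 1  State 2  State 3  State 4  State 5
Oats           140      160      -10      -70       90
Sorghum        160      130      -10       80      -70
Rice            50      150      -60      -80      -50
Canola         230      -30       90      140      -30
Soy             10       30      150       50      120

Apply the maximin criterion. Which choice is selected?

Row minima: Oats=-70, Sorghum=-70, Rice=-80, Canola=-30, Soy=10
Best worst-case = 10 → Soy.

Soy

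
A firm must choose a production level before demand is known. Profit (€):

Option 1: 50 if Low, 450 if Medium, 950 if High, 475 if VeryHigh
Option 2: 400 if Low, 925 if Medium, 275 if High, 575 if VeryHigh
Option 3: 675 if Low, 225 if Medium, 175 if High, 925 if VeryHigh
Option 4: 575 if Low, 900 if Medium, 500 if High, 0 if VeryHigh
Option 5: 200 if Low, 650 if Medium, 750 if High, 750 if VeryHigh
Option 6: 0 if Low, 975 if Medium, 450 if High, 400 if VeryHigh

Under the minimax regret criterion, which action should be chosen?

Option 5

Column bests: Low=675, Medium=975, High=950, VeryHigh=925.
Option 1 regrets: 625, 525, 0, 450 → max 625
Option 2 regrets: 275, 50, 675, 350 → max 675
Option 3 regrets: 0, 750, 775, 0 → max 775
Option 4 regrets: 100, 75, 450, 925 → max 925
Option 5 regrets: 475, 325, 200, 175 → max 475
Option 6 regrets: 675, 0, 500, 525 → max 675
Smallest max regret = 475 → Option 5.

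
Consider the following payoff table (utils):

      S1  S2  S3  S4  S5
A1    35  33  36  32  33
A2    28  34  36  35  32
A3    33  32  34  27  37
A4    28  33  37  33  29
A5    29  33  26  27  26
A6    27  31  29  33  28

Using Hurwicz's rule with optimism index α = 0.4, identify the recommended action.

A1

A1: 0.4·36 + 0.6·32 = 33.6
A2: 0.4·36 + 0.6·28 = 31.2
A3: 0.4·37 + 0.6·27 = 31
A4: 0.4·37 + 0.6·28 = 31.6
A5: 0.4·33 + 0.6·26 = 28.8
A6: 0.4·33 + 0.6·27 = 29.4
Highest Hurwicz score = 33.6 → A1.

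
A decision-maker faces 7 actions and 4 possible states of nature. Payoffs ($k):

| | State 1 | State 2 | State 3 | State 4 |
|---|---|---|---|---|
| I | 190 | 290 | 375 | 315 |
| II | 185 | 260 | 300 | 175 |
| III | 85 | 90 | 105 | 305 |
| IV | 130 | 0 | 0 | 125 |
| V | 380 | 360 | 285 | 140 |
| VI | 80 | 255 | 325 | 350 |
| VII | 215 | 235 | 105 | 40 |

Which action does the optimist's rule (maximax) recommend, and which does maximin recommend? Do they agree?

maximax → V; maximin → I (disagree)

Row maxima: I=375, II=300, III=305, IV=130, V=380, VI=350, VII=235
Best best-case = 380 → V.
Row minima: I=190, II=175, III=85, IV=0, V=140, VI=80, VII=40
Best worst-case = 190 → I.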